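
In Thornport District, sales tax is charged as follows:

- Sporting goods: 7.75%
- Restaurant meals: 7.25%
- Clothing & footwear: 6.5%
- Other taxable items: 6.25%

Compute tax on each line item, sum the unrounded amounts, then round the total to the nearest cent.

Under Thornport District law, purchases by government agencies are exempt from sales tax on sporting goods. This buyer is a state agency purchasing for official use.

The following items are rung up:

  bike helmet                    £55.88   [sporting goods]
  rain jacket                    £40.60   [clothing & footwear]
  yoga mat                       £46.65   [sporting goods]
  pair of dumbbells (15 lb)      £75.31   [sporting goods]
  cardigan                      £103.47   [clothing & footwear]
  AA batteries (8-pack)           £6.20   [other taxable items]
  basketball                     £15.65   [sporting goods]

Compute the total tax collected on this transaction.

Bike helmet £55.88: sporting goods, buyer-exempt → 0% → £0.00
Rain jacket £40.60: clothing & footwear → 6.5% → £2.639
Yoga mat £46.65: sporting goods, buyer-exempt → 0% → £0.00
Pair of dumbbells (15 lb) £75.31: sporting goods, buyer-exempt → 0% → £0.00
Cardigan £103.47: clothing & footwear → 6.5% → £6.72555
AA batteries (8-pack) £6.20: other taxable items → 6.25% → £0.3875
Basketball £15.65: sporting goods, buyer-exempt → 0% → £0.00
Unrounded tax sum = £9.75205 → £9.75

£9.75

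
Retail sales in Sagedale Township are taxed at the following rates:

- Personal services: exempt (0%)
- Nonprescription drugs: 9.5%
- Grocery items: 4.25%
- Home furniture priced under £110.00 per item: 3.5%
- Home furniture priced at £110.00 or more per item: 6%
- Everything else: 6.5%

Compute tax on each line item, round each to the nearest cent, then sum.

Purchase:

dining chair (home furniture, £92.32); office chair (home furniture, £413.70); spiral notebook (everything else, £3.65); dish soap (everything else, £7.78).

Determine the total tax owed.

Dining chair £92.32: home furniture, under £110.00 → 3.5% → £3.23
Office chair £413.70: home furniture, £110.00 or more → 6% → £24.82
Spiral notebook £3.65: everything else → 6.5% → £0.24
Dish soap £7.78: everything else → 6.5% → £0.51
Total tax = £3.23 + £24.82 + £0.24 + £0.51 = £28.80

£28.80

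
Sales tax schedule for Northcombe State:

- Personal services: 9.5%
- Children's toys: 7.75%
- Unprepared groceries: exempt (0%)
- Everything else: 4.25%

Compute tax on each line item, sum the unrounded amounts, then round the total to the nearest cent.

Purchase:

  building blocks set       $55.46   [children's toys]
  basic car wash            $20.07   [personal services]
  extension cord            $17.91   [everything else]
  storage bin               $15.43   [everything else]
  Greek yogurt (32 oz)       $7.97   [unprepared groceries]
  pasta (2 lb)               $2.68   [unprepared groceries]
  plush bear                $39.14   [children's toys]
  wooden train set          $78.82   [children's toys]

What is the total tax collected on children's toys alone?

$13.44

Building blocks set $55.46: children's toys → 7.75% → $4.29815
Plush bear $39.14: children's toys → 7.75% → $3.03335
Wooden train set $78.82: children's toys → 7.75% → $6.10855
Tax on children's toys: unrounded sum = $13.44005 → $13.44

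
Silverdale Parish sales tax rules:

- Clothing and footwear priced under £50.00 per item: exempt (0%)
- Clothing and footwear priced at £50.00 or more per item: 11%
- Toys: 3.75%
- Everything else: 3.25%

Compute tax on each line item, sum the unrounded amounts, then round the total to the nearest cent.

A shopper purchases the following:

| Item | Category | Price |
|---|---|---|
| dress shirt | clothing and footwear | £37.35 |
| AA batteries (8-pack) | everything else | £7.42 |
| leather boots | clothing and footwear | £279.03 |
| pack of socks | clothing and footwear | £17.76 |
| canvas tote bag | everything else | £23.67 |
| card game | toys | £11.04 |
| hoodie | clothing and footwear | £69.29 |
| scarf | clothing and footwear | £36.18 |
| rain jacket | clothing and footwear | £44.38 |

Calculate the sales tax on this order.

£39.74

Dress shirt £37.35: clothing and footwear, under £50.00 → 0% → £0.00
AA batteries (8-pack) £7.42: everything else → 3.25% → £0.24115
Leather boots £279.03: clothing and footwear, £50.00 or more → 11% → £30.6933
Pack of socks £17.76: clothing and footwear, under £50.00 → 0% → £0.00
Canvas tote bag £23.67: everything else → 3.25% → £0.769275
Card game £11.04: toys → 3.75% → £0.414
Hoodie £69.29: clothing and footwear, £50.00 or more → 11% → £7.6219
Scarf £36.18: clothing and footwear, under £50.00 → 0% → £0.00
Rain jacket £44.38: clothing and footwear, under £50.00 → 0% → £0.00
Unrounded tax sum = £39.739625 → £39.74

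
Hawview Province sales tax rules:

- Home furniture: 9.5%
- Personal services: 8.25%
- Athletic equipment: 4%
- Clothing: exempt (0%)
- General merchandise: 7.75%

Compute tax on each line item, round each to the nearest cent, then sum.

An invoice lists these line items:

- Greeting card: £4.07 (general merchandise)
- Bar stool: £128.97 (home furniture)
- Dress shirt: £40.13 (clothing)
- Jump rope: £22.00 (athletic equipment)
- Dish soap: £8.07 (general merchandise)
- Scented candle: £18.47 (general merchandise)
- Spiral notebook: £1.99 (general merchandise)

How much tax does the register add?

£15.66

Greeting card £4.07: general merchandise → 7.75% → £0.32
Bar stool £128.97: home furniture → 9.5% → £12.25
Dress shirt £40.13: clothing → 0% → £0.00
Jump rope £22.00: athletic equipment → 4% → £0.88
Dish soap £8.07: general merchandise → 7.75% → £0.63
Scented candle £18.47: general merchandise → 7.75% → £1.43
Spiral notebook £1.99: general merchandise → 7.75% → £0.15
Total tax = £0.32 + £12.25 + £0.88 + £0.63 + £1.43 + £0.15 = £15.66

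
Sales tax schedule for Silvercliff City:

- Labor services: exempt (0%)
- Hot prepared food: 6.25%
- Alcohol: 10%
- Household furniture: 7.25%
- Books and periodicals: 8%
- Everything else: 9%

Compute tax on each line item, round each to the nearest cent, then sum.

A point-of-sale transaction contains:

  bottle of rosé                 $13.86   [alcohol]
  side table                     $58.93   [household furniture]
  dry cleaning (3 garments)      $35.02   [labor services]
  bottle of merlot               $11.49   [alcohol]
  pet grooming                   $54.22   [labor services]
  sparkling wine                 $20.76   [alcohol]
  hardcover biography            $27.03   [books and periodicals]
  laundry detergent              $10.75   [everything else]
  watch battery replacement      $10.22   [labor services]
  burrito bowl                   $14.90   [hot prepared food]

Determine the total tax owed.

Bottle of rosé $13.86: alcohol → 10% → $1.39
Side table $58.93: household furniture → 7.25% → $4.27
Dry cleaning (3 garments) $35.02: labor services → 0% → $0.00
Bottle of merlot $11.49: alcohol → 10% → $1.15
Pet grooming $54.22: labor services → 0% → $0.00
Sparkling wine $20.76: alcohol → 10% → $2.08
Hardcover biography $27.03: books and periodicals → 8% → $2.16
Laundry detergent $10.75: everything else → 9% → $0.97
Watch battery replacement $10.22: labor services → 0% → $0.00
Burrito bowl $14.90: hot prepared food → 6.25% → $0.93
Total tax = $1.39 + $4.27 + $1.15 + $2.08 + $2.16 + $0.97 + $0.93 = $12.95

$12.95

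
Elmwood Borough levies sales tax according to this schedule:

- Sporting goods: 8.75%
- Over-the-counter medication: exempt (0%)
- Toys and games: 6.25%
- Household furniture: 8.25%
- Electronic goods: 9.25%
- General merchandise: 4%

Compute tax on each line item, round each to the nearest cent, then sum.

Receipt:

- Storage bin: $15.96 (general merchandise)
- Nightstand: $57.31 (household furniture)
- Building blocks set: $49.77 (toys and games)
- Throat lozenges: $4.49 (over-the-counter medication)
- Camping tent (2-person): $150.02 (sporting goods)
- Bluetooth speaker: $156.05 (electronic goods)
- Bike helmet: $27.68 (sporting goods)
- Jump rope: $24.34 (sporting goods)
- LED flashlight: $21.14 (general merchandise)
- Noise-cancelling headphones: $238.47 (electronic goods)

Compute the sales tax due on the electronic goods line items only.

Bluetooth speaker $156.05: electronic goods → 9.25% → $14.43
Noise-cancelling headphones $238.47: electronic goods → 9.25% → $22.06
Tax on electronic goods = $14.43 + $22.06 = $36.49

$36.49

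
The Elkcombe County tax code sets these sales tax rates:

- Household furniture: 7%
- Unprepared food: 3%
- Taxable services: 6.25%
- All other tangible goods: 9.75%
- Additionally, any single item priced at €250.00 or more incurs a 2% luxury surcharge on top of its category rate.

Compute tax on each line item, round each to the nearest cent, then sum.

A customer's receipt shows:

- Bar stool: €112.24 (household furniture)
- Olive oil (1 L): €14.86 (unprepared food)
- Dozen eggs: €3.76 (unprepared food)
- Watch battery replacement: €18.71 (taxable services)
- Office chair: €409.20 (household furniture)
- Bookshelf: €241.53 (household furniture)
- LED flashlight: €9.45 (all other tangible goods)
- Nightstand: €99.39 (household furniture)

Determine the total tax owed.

€71.21

Bar stool €112.24: household furniture → 7% → €7.86
Olive oil (1 L) €14.86: unprepared food → 3% → €0.45
Dozen eggs €3.76: unprepared food → 3% → €0.11
Watch battery replacement €18.71: taxable services → 6.25% → €1.17
Office chair €409.20: household furniture → 7% + 2% surcharge = 9% → €36.83
Bookshelf €241.53: household furniture → 7% → €16.91
LED flashlight €9.45: all other tangible goods → 9.75% → €0.92
Nightstand €99.39: household furniture → 7% → €6.96
Total tax = €7.86 + €0.45 + €0.11 + €1.17 + €36.83 + €16.91 + €0.92 + €6.96 = €71.21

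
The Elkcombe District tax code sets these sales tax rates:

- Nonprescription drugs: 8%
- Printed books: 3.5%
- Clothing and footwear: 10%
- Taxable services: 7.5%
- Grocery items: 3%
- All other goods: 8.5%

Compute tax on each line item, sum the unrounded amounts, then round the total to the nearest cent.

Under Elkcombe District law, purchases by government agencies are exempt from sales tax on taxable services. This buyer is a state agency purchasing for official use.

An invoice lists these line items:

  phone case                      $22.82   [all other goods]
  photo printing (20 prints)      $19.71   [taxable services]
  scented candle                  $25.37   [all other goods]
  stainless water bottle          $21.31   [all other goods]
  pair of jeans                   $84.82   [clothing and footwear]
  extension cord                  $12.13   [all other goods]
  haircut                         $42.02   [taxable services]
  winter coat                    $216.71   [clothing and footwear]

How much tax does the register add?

$37.09

Phone case $22.82: all other goods → 8.5% → $1.9397
Photo printing (20 prints) $19.71: taxable services, buyer-exempt → 0% → $0.00
Scented candle $25.37: all other goods → 8.5% → $2.15645
Stainless water bottle $21.31: all other goods → 8.5% → $1.81135
Pair of jeans $84.82: clothing and footwear → 10% → $8.482
Extension cord $12.13: all other goods → 8.5% → $1.03105
Haircut $42.02: taxable services, buyer-exempt → 0% → $0.00
Winter coat $216.71: clothing and footwear → 10% → $21.671
Unrounded tax sum = $37.09155 → $37.09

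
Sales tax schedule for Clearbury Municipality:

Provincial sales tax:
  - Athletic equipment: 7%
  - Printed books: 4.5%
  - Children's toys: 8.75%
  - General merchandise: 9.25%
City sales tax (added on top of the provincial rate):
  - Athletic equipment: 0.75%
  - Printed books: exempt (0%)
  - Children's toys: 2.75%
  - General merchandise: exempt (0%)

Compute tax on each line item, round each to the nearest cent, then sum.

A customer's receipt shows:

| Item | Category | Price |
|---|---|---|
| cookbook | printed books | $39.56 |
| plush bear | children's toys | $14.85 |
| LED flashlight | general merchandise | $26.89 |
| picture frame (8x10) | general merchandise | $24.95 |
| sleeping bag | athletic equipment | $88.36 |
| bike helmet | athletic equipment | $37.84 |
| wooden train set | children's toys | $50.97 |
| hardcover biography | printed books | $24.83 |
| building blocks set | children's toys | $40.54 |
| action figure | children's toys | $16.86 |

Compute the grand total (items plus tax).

$397.30

Cookbook $39.56: printed books → 4.5% + 0% city = 4.5% → $1.78
Plush bear $14.85: children's toys → 8.75% + 2.75% city = 11.5% → $1.71
LED flashlight $26.89: general merchandise → 9.25% + 0% city = 9.25% → $2.49
Picture frame (8x10) $24.95: general merchandise → 9.25% + 0% city = 9.25% → $2.31
Sleeping bag $88.36: athletic equipment → 7% + 0.75% city = 7.75% → $6.85
Bike helmet $37.84: athletic equipment → 7% + 0.75% city = 7.75% → $2.93
Wooden train set $50.97: children's toys → 8.75% + 2.75% city = 11.5% → $5.86
Hardcover biography $24.83: printed books → 4.5% + 0% city = 4.5% → $1.12
Building blocks set $40.54: children's toys → 8.75% + 2.75% city = 11.5% → $4.66
Action figure $16.86: children's toys → 8.75% + 2.75% city = 11.5% → $1.94
Subtotal = $365.65; tax = $31.65; total due = $397.30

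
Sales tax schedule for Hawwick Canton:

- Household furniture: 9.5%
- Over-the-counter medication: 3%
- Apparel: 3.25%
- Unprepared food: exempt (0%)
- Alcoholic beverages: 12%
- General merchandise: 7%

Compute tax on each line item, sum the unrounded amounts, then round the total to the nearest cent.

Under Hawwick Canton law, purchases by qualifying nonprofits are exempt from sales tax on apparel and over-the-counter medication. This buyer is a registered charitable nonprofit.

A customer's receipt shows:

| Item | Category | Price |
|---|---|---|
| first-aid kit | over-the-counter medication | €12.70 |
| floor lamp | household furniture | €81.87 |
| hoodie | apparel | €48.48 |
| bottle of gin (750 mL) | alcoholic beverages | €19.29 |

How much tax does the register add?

First-aid kit €12.70: over-the-counter medication, buyer-exempt → 0% → €0.00
Floor lamp €81.87: household furniture → 9.5% → €7.77765
Hoodie €48.48: apparel, buyer-exempt → 0% → €0.00
Bottle of gin (750 mL) €19.29: alcoholic beverages → 12% → €2.3148
Unrounded tax sum = €10.09245 → €10.09

€10.09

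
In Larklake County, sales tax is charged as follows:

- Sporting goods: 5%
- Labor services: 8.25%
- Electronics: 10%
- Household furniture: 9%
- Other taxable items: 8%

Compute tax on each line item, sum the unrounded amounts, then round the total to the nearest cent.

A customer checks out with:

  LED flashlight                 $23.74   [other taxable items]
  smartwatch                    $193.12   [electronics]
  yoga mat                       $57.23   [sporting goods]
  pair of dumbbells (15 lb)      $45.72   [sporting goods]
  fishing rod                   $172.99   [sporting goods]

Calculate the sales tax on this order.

$35.01

LED flashlight $23.74: other taxable items → 8% → $1.8992
Smartwatch $193.12: electronics → 10% → $19.312
Yoga mat $57.23: sporting goods → 5% → $2.8615
Pair of dumbbells (15 lb) $45.72: sporting goods → 5% → $2.286
Fishing rod $172.99: sporting goods → 5% → $8.6495
Unrounded tax sum = $35.0082 → $35.01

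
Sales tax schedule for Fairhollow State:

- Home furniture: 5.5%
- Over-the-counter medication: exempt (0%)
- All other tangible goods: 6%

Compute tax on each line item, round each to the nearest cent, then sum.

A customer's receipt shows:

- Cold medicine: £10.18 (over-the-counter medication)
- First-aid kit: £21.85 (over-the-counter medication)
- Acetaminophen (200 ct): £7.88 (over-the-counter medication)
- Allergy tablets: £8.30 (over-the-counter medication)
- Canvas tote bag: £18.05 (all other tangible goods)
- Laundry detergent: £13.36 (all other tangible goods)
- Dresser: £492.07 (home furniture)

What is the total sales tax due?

Cold medicine £10.18: over-the-counter medication → 0% → £0.00
First-aid kit £21.85: over-the-counter medication → 0% → £0.00
Acetaminophen (200 ct) £7.88: over-the-counter medication → 0% → £0.00
Allergy tablets £8.30: over-the-counter medication → 0% → £0.00
Canvas tote bag £18.05: all other tangible goods → 6% → £1.08
Laundry detergent £13.36: all other tangible goods → 6% → £0.80
Dresser £492.07: home furniture → 5.5% → £27.06
Total tax = £1.08 + £0.80 + £27.06 = £28.94

£28.94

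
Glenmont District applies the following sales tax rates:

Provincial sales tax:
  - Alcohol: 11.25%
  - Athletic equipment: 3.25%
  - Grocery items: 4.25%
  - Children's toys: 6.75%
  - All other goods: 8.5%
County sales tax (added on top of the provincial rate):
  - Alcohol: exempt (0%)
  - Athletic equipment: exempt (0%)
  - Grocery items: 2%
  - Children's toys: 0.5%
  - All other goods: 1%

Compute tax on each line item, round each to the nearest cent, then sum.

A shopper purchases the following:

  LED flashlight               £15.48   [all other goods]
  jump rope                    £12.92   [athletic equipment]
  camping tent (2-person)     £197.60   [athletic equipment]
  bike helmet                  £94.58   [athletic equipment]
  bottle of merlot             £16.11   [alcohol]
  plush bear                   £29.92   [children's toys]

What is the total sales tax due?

£15.36

LED flashlight £15.48: all other goods → 8.5% + 1% county = 9.5% → £1.47
Jump rope £12.92: athletic equipment → 3.25% + 0% county = 3.25% → £0.42
Camping tent (2-person) £197.60: athletic equipment → 3.25% + 0% county = 3.25% → £6.42
Bike helmet £94.58: athletic equipment → 3.25% + 0% county = 3.25% → £3.07
Bottle of merlot £16.11: alcohol → 11.25% + 0% county = 11.25% → £1.81
Plush bear £29.92: children's toys → 6.75% + 0.5% county = 7.25% → £2.17
Total tax = £1.47 + £0.42 + £6.42 + £3.07 + £1.81 + £2.17 = £15.36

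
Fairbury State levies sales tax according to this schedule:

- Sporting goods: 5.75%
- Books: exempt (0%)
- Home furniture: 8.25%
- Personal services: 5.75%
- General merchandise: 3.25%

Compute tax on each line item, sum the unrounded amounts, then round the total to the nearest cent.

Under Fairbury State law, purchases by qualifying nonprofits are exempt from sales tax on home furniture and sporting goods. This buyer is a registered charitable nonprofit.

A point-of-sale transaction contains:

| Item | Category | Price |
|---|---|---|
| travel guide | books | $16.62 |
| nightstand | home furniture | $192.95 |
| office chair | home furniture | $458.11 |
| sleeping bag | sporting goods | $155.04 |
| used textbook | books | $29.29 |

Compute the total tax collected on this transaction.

$0.00

Travel guide $16.62: books → 0% → $0.00
Nightstand $192.95: home furniture, buyer-exempt → 0% → $0.00
Office chair $458.11: home furniture, buyer-exempt → 0% → $0.00
Sleeping bag $155.04: sporting goods, buyer-exempt → 0% → $0.00
Used textbook $29.29: books → 0% → $0.00
Unrounded tax sum = $0.00 → $0.00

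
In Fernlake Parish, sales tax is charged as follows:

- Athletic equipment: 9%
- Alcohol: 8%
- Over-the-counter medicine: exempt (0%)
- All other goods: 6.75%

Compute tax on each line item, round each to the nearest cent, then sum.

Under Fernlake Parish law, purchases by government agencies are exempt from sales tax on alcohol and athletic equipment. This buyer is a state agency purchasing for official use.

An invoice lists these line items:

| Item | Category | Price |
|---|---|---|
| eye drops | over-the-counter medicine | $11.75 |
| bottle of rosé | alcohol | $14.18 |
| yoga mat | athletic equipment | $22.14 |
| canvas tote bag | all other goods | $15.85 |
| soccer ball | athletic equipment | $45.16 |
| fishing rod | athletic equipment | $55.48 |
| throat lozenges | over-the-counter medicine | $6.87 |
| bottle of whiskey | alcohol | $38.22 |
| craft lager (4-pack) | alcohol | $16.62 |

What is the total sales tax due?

$1.07

Eye drops $11.75: over-the-counter medicine → 0% → $0.00
Bottle of rosé $14.18: alcohol, buyer-exempt → 0% → $0.00
Yoga mat $22.14: athletic equipment, buyer-exempt → 0% → $0.00
Canvas tote bag $15.85: all other goods → 6.75% → $1.07
Soccer ball $45.16: athletic equipment, buyer-exempt → 0% → $0.00
Fishing rod $55.48: athletic equipment, buyer-exempt → 0% → $0.00
Throat lozenges $6.87: over-the-counter medicine → 0% → $0.00
Bottle of whiskey $38.22: alcohol, buyer-exempt → 0% → $0.00
Craft lager (4-pack) $16.62: alcohol, buyer-exempt → 0% → $0.00
Total tax = $1.07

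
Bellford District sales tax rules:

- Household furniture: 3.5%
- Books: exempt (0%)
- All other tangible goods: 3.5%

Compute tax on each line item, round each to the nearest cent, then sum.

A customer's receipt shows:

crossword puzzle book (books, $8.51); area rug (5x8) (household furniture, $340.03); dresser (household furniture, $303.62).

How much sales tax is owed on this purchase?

Crossword puzzle book $8.51: books → 0% → $0.00
Area rug (5x8) $340.03: household furniture → 3.5% → $11.90
Dresser $303.62: household furniture → 3.5% → $10.63
Total tax = $11.90 + $10.63 = $22.53

$22.53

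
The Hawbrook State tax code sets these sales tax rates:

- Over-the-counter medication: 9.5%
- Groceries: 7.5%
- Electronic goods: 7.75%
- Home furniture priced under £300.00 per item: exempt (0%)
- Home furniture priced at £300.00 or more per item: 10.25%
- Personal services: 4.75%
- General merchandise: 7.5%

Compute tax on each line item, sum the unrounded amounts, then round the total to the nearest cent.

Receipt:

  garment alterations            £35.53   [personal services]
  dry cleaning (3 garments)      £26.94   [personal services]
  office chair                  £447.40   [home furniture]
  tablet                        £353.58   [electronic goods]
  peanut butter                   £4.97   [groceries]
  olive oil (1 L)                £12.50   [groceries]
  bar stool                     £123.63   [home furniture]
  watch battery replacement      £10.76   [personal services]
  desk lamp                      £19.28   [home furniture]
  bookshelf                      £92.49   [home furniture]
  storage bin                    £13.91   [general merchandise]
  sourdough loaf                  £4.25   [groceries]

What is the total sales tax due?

Garment alterations £35.53: personal services → 4.75% → £1.687675
Dry cleaning (3 garments) £26.94: personal services → 4.75% → £1.27965
Office chair £447.40: home furniture, £300.00 or more → 10.25% → £45.8585
Tablet £353.58: electronic goods → 7.75% → £27.40245
Peanut butter £4.97: groceries → 7.5% → £0.37275
Olive oil (1 L) £12.50: groceries → 7.5% → £0.9375
Bar stool £123.63: home furniture, under £300.00 → 0% → £0.00
Watch battery replacement £10.76: personal services → 4.75% → £0.5111
Desk lamp £19.28: home furniture, under £300.00 → 0% → £0.00
Bookshelf £92.49: home furniture, under £300.00 → 0% → £0.00
Storage bin £13.91: general merchandise → 7.5% → £1.04325
Sourdough loaf £4.25: groceries → 7.5% → £0.31875
Unrounded tax sum = £79.411625 → £79.41

£79.41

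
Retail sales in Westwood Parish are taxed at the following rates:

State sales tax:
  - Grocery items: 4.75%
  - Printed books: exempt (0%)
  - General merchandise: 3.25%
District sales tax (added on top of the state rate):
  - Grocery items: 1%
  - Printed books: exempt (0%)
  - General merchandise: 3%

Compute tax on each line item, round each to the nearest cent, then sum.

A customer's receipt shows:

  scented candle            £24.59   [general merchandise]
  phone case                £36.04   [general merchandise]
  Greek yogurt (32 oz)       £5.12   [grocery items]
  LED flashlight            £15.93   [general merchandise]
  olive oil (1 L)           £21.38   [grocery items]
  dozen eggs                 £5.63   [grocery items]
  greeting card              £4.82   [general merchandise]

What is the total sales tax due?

Scented candle £24.59: general merchandise → 3.25% + 3% district = 6.25% → £1.54
Phone case £36.04: general merchandise → 3.25% + 3% district = 6.25% → £2.25
Greek yogurt (32 oz) £5.12: grocery items → 4.75% + 1% district = 5.75% → £0.29
LED flashlight £15.93: general merchandise → 3.25% + 3% district = 6.25% → £1.00
Olive oil (1 L) £21.38: grocery items → 4.75% + 1% district = 5.75% → £1.23
Dozen eggs £5.63: grocery items → 4.75% + 1% district = 5.75% → £0.32
Greeting card £4.82: general merchandise → 3.25% + 3% district = 6.25% → £0.30
Total tax = £1.54 + £2.25 + £0.29 + £1.00 + £1.23 + £0.32 + £0.30 = £6.93

£6.93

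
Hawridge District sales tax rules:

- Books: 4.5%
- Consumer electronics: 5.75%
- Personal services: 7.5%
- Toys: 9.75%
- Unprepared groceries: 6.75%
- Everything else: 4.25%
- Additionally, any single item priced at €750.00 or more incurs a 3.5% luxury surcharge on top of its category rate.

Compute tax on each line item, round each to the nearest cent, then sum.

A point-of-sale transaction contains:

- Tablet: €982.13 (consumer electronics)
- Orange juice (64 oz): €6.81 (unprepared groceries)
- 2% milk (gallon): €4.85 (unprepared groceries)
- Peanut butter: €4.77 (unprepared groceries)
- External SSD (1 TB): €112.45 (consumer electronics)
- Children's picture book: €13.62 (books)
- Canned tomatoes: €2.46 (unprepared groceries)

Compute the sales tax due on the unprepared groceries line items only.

Orange juice (64 oz) €6.81: unprepared groceries → 6.75% → €0.46
2% milk (gallon) €4.85: unprepared groceries → 6.75% → €0.33
Peanut butter €4.77: unprepared groceries → 6.75% → €0.32
Canned tomatoes €2.46: unprepared groceries → 6.75% → €0.17
Tax on unprepared groceries = €0.46 + €0.33 + €0.32 + €0.17 = €1.28

€1.28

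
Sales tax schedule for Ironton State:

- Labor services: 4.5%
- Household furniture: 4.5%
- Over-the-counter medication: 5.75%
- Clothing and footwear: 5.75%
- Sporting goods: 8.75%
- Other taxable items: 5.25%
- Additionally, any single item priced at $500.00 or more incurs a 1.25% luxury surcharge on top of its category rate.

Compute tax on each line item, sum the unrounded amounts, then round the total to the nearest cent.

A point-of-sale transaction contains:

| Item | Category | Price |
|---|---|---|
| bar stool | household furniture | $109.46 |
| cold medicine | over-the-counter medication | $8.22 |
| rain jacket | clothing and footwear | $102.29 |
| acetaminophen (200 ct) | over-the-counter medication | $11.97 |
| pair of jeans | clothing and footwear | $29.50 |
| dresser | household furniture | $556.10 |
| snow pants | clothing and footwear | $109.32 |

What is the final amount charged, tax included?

$978.79

Bar stool $109.46: household furniture → 4.5% → $4.9257
Cold medicine $8.22: over-the-counter medication → 5.75% → $0.47265
Rain jacket $102.29: clothing and footwear → 5.75% → $5.881675
Acetaminophen (200 ct) $11.97: over-the-counter medication → 5.75% → $0.688275
Pair of jeans $29.50: clothing and footwear → 5.75% → $1.69625
Dresser $556.10: household furniture → 4.5% + 1.25% surcharge = 5.75% → $31.97575
Snow pants $109.32: clothing and footwear → 5.75% → $6.2859
Subtotal = $926.86; unrounded tax = $51.9262 → $51.93; total due = $978.79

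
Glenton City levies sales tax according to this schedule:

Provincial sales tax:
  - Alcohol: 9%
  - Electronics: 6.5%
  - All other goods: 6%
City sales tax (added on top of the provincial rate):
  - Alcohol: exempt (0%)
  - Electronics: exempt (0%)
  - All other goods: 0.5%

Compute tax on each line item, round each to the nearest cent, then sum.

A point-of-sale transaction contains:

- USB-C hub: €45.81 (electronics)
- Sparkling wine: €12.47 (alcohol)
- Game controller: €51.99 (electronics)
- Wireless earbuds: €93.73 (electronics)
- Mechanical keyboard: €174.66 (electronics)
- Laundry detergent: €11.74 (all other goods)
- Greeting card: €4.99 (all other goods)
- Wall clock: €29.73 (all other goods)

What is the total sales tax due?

USB-C hub €45.81: electronics → 6.5% + 0% city = 6.5% → €2.98
Sparkling wine €12.47: alcohol → 9% + 0% city = 9% → €1.12
Game controller €51.99: electronics → 6.5% + 0% city = 6.5% → €3.38
Wireless earbuds €93.73: electronics → 6.5% + 0% city = 6.5% → €6.09
Mechanical keyboard €174.66: electronics → 6.5% + 0% city = 6.5% → €11.35
Laundry detergent €11.74: all other goods → 6% + 0.5% city = 6.5% → €0.76
Greeting card €4.99: all other goods → 6% + 0.5% city = 6.5% → €0.32
Wall clock €29.73: all other goods → 6% + 0.5% city = 6.5% → €1.93
Total tax = €2.98 + €1.12 + €3.38 + €6.09 + €11.35 + €0.76 + €0.32 + €1.93 = €27.93

€27.93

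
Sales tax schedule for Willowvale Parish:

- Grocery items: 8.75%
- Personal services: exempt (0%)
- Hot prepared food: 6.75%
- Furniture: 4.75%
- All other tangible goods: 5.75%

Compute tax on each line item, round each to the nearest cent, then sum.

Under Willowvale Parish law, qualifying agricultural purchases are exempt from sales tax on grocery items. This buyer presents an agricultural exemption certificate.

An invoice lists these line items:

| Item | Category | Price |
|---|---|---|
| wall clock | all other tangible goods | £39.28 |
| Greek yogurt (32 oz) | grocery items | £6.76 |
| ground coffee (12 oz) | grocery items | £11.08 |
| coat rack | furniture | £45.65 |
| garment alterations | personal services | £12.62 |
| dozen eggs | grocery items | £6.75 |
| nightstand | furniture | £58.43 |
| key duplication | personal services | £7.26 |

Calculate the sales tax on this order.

£7.21

Wall clock £39.28: all other tangible goods → 5.75% → £2.26
Greek yogurt (32 oz) £6.76: grocery items, buyer-exempt → 0% → £0.00
Ground coffee (12 oz) £11.08: grocery items, buyer-exempt → 0% → £0.00
Coat rack £45.65: furniture → 4.75% → £2.17
Garment alterations £12.62: personal services → 0% → £0.00
Dozen eggs £6.75: grocery items, buyer-exempt → 0% → £0.00
Nightstand £58.43: furniture → 4.75% → £2.78
Key duplication £7.26: personal services → 0% → £0.00
Total tax = £2.26 + £2.17 + £2.78 = £7.21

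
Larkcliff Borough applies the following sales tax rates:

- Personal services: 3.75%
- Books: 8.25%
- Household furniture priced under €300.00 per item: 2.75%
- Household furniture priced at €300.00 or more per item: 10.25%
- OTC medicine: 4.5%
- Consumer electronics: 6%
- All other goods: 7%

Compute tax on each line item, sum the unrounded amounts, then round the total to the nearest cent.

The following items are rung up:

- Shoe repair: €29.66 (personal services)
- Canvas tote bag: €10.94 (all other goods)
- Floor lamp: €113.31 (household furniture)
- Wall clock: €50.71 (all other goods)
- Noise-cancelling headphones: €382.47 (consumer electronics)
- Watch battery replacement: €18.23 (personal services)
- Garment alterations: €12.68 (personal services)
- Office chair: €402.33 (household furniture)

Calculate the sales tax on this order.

€73.89

Shoe repair €29.66: personal services → 3.75% → €1.11225
Canvas tote bag €10.94: all other goods → 7% → €0.7658
Floor lamp €113.31: household furniture, under €300.00 → 2.75% → €3.116025
Wall clock €50.71: all other goods → 7% → €3.5497
Noise-cancelling headphones €382.47: consumer electronics → 6% → €22.9482
Watch battery replacement €18.23: personal services → 3.75% → €0.683625
Garment alterations €12.68: personal services → 3.75% → €0.4755
Office chair €402.33: household furniture, €300.00 or more → 10.25% → €41.238825
Unrounded tax sum = €73.889925 → €73.89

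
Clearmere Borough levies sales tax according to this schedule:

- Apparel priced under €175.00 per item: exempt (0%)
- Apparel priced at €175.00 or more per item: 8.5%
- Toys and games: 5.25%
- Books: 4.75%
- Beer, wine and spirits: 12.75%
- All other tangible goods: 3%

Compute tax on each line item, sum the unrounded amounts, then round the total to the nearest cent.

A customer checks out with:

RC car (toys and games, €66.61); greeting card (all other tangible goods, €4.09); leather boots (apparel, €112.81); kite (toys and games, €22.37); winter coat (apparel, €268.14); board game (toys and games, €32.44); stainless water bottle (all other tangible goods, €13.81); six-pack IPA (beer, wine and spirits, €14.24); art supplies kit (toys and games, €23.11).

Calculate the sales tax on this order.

RC car €66.61: toys and games → 5.25% → €3.497025
Greeting card €4.09: all other tangible goods → 3% → €0.1227
Leather boots €112.81: apparel, under €175.00 → 0% → €0.00
Kite €22.37: toys and games → 5.25% → €1.174425
Winter coat €268.14: apparel, €175.00 or more → 8.5% → €22.7919
Board game €32.44: toys and games → 5.25% → €1.7031
Stainless water bottle €13.81: all other tangible goods → 3% → €0.4143
Six-pack IPA €14.24: beer, wine and spirits → 12.75% → €1.8156
Art supplies kit €23.11: toys and games → 5.25% → €1.213275
Unrounded tax sum = €32.732325 → €32.73

€32.73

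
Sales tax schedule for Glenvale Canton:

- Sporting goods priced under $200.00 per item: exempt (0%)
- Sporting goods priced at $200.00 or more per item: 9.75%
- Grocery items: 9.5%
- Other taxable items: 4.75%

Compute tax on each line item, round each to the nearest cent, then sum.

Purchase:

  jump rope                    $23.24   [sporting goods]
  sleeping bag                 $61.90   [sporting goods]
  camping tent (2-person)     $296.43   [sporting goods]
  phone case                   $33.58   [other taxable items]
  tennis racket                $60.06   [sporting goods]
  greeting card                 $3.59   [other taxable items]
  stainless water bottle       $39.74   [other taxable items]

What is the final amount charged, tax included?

$551.10

Jump rope $23.24: sporting goods, under $200.00 → 0% → $0.00
Sleeping bag $61.90: sporting goods, under $200.00 → 0% → $0.00
Camping tent (2-person) $296.43: sporting goods, $200.00 or more → 9.75% → $28.90
Phone case $33.58: other taxable items → 4.75% → $1.60
Tennis racket $60.06: sporting goods, under $200.00 → 0% → $0.00
Greeting card $3.59: other taxable items → 4.75% → $0.17
Stainless water bottle $39.74: other taxable items → 4.75% → $1.89
Subtotal = $518.54; tax = $32.56; total due = $551.10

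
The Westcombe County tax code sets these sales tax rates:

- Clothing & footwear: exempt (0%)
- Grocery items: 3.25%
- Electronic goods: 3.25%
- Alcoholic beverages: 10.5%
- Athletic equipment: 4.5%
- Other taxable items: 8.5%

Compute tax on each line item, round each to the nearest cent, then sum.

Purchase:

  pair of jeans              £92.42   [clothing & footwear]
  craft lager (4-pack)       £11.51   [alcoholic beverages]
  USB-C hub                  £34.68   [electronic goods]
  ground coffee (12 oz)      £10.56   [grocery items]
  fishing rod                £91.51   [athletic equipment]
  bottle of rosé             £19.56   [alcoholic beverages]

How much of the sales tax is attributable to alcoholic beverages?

Craft lager (4-pack) £11.51: alcoholic beverages → 10.5% → £1.21
Bottle of rosé £19.56: alcoholic beverages → 10.5% → £2.05
Tax on alcoholic beverages = £1.21 + £2.05 = £3.26

£3.26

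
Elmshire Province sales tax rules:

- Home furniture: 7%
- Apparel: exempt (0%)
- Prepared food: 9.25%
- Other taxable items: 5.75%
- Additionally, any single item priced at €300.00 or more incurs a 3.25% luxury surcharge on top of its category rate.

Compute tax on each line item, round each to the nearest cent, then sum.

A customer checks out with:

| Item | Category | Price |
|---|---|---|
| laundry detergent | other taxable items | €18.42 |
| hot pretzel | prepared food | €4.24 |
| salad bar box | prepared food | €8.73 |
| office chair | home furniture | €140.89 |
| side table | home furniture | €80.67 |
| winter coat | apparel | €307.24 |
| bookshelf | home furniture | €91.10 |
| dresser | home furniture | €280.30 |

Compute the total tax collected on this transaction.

Laundry detergent €18.42: other taxable items → 5.75% → €1.06
Hot pretzel €4.24: prepared food → 9.25% → €0.39
Salad bar box €8.73: prepared food → 9.25% → €0.81
Office chair €140.89: home furniture → 7% → €9.86
Side table €80.67: home furniture → 7% → €5.65
Winter coat €307.24: apparel → 0% + 3.25% surcharge = 3.25% → €9.99
Bookshelf €91.10: home furniture → 7% → €6.38
Dresser €280.30: home furniture → 7% → €19.62
Total tax = €1.06 + €0.39 + €0.81 + €9.86 + €5.65 + €9.99 + €6.38 + €19.62 = €53.76

€53.76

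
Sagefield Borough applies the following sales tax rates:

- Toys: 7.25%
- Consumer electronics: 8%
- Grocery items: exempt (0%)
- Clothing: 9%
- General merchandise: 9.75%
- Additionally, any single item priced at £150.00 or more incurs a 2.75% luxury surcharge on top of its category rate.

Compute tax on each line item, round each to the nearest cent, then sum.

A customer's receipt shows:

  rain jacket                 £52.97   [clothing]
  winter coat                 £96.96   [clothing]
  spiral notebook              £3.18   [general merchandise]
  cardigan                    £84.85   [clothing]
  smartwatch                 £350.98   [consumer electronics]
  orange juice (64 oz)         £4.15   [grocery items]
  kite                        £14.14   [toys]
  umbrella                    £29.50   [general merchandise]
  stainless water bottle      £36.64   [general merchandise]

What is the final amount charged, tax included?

Rain jacket £52.97: clothing → 9% → £4.77
Winter coat £96.96: clothing → 9% → £8.73
Spiral notebook £3.18: general merchandise → 9.75% → £0.31
Cardigan £84.85: clothing → 9% → £7.64
Smartwatch £350.98: consumer electronics → 8% + 2.75% surcharge = 10.75% → £37.73
Orange juice (64 oz) £4.15: grocery items → 0% → £0.00
Kite £14.14: toys → 7.25% → £1.03
Umbrella £29.50: general merchandise → 9.75% → £2.88
Stainless water bottle £36.64: general merchandise → 9.75% → £3.57
Subtotal = £673.37; tax = £66.66; total due = £740.03

£740.03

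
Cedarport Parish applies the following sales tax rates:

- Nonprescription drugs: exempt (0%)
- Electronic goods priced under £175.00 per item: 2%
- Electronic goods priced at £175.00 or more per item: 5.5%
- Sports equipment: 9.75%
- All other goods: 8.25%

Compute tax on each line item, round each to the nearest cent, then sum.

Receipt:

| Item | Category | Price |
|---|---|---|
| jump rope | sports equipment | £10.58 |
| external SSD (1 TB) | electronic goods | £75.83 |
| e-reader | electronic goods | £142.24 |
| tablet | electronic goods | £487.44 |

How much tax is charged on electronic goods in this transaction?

External SSD (1 TB) £75.83: electronic goods, under £175.00 → 2% → £1.52
E-reader £142.24: electronic goods, under £175.00 → 2% → £2.84
Tablet £487.44: electronic goods, £175.00 or more → 5.5% → £26.81
Tax on electronic goods = £1.52 + £2.84 + £26.81 = £31.17

£31.17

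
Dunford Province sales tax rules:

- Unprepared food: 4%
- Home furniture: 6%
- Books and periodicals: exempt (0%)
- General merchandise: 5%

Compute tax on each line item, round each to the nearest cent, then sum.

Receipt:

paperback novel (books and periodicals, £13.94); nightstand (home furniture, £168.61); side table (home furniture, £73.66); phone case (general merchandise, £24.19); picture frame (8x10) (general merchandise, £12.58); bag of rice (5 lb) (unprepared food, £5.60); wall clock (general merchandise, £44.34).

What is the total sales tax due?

£18.82

Paperback novel £13.94: books and periodicals → 0% → £0.00
Nightstand £168.61: home furniture → 6% → £10.12
Side table £73.66: home furniture → 6% → £4.42
Phone case £24.19: general merchandise → 5% → £1.21
Picture frame (8x10) £12.58: general merchandise → 5% → £0.63
Bag of rice (5 lb) £5.60: unprepared food → 4% → £0.22
Wall clock £44.34: general merchandise → 5% → £2.22
Total tax = £10.12 + £4.42 + £1.21 + £0.63 + £0.22 + £2.22 = £18.82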